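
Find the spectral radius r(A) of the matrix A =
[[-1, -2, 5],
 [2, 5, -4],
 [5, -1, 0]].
r(A) ≈ 6.4632

The eigenvalues of A are the roots of its characteristic polynomial. With M = A (coefficients from the trace, the sum of principal 2x2 minors, and det A):
  p(λ) = det(λ I - M) = λ^3 - 4λ^2 - 30λ + 91.
No integer candidate from the rational root theorem (±divisors of 91) is a root, so the roots are irrational. The cubic discriminant is Δ = 118669 > 0, so there are three distinct real roots. p(-6) = -89 and p(-5) = 16 have opposite signs, so a root lies in (-6, -5); Newton's method refines it to λ ≈ -5.1809. p(2) = 23 and p(3) = -8 have opposite signs, so a root lies in (2, 3); Newton's method refines it to λ ≈ 2.7176. p(6) = -17 and p(7) = 28 have opposite signs, so a root lies in (6, 7); Newton's method refines it to λ ≈ 6.4632. Check (Vieta): the three roots sum to 4, matching tr M = 4.
Thus the eigenvalues (to 4 decimals) are -5.1809 (modulus 5.1809); 2.7176 (modulus 2.7176); 6.4632 (modulus 6.4632). The spectral radius is the largest modulus: r(A) ≈ 6.4632. (Cross-check: r(A) ≤ ||A||_2 ≈ 8.4326; equality holds whenever A is normal, though it can also hold for some non-normal A.)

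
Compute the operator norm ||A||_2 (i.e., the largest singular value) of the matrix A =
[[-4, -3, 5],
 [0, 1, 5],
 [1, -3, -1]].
||A||_2 ≈ 7.9614 (= sqrt(largest eigenvalue of A^T A))

||A||_2 = sigma_max(A) = sqrt(lambda_max(A^T A)). Form the symmetric matrix M = A^T A =
[[17, 9, -21],
 [9, 19, -7],
 [-21, -7, 51]].
Its characteristic polynomial (trace, sum of principal 2x2 minors, determinant of M give the coefficients) is
  p(λ) = det(λ I - M) = λ^3 - 87λ^2 + 1588λ - 5776.
No integer candidate from the rational root theorem (±divisors of 5776) is a root, so the roots are irrational. The cubic discriminant is Δ = 1317933392 > 0, so there are three distinct real roots. p(4) = -752 and p(5) = 114 have opposite signs, so a root lies in (4, 5); Newton's method refines it to λ ≈ 4.8581. p(18) = 452 and p(19) = -152 have opposite signs, so a root lies in (18, 19); Newton's method refines it to λ ≈ 18.7578. p(63) = -988 and p(64) = 1648 have opposite signs, so a root lies in (63, 64); Newton's method refines it to λ ≈ 63.3841. Check (Vieta): the three roots sum to 87, matching tr M = 87.
So the eigenvalues of A^T A are ≈ 4.8581, 18.7578, 63.3841 (all ≥ 0, as they must be for A^T A). The largest is λ_max ≈ 63.3841, hence ||A||_2 = sqrt(λ_max) ≈ 7.9614.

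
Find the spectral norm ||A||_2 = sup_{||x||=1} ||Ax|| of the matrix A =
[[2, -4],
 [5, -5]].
||A||_2 = sqrt((70 + sqrt(4500))/2) ≈ 8.279 (= sqrt(largest eigenvalue of A^T A))

||A||_2 = sigma_max(A) = sqrt(lambda_max(A^T A)). Form the symmetric matrix M = A^T A =
[[29, -33],
 [-33, 41]].
Its characteristic polynomial (trace, determinant of M give the coefficients) is
  p(λ) = det(λ I - M) = λ^2 - 70λ + 100.
For λ^2 - 70λ + 100 the discriminant is 4500. It is nonnegative but not a perfect square, so the roots are real and irrational: λ = (70 ± sqrt(4500))/2 ≈ 68.541, 1.459.
So the eigenvalues of A^T A are ≈ 1.459, 68.541 (all ≥ 0, as they must be for A^T A). The largest is λ_max = (70 + sqrt(4500))/2 ≈ 68.541, hence ||A||_2 = sqrt(λ_max) = sqrt((70 + sqrt(4500))/2) ≈ 8.279.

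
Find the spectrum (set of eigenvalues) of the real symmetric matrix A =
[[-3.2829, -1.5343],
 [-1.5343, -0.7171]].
sigma(A) ≈ {-4, 0}

A is real symmetric, so its spectrum consists of real eigenvalues. Expanding the characteristic polynomial of the displayed matrix gives
  det(λ I - A) = p(λ) = λ^2 + (4)λ + (0).
Solving p(λ) = 0 yields eigenvalues ≈ -4, 0. (A is shown rounded to 4 decimals, so these recover the underlying integer eigenvalues to within that precision.)
Verification: the trace of A = -4 equals the sum of eigenvalues -4, and det(A) ≈ 0.0001 matches the eigenvalue product 0.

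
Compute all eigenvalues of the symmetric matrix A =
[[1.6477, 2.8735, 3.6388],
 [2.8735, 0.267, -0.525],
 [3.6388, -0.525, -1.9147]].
sigma(A) ≈ {-5, 0, 5}

A is real symmetric, so its spectrum consists of real eigenvalues. Expanding the characteristic polynomial of the displayed matrix gives
  det(λ I - A) = p(λ) = λ^3 + (0)λ^2 + (-25)λ + (0.001).
Solving p(λ) = 0 yields eigenvalues ≈ -5, 0, 5. (A is shown rounded to 4 decimals, so these recover the underlying integer eigenvalues to within that precision.)
Verification: the trace of A = 0 equals the sum of eigenvalues 0, and det(A) ≈ -0.0010 matches the eigenvalue product 0.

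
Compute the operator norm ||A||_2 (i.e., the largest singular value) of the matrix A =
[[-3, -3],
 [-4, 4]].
||A||_2 = sqrt(32) ≈ 5.6569 (= sqrt(largest eigenvalue of A^T A))

||A||_2 = sigma_max(A) = sqrt(lambda_max(A^T A)). Form the symmetric matrix M = A^T A =
[[25, -7],
 [-7, 25]].
Its characteristic polynomial (trace, determinant of M give the coefficients) is
  p(λ) = det(λ I - M) = λ^2 - 50λ + 576.
For λ^2 - 50λ + 576 the discriminant is 196. It is a perfect square (14^2), so the roots are rational: λ = (50 ± 14)/2 = 32, 18.
So the eigenvalues of A^T A are ≈ 18, 32 (all ≥ 0, as they must be for A^T A). The largest is λ_max = 32, hence ||A||_2 = sqrt(λ_max) = sqrt(32) ≈ 5.6569.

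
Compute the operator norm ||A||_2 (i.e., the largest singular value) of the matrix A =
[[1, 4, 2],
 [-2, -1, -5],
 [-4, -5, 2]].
||A||_2 ≈ 7.769 (= sqrt(largest eigenvalue of A^T A))

||A||_2 = sigma_max(A) = sqrt(lambda_max(A^T A)). Form the symmetric matrix M = A^T A =
[[21, 26, 4],
 [26, 42, 3],
 [4, 3, 33]].
Its characteristic polynomial (trace, sum of principal 2x2 minors, determinant of M give the coefficients) is
  p(λ) = det(λ I - M) = λ^3 - 96λ^2 + 2260λ - 6561.
No integer candidate from the rational root theorem (±divisors of 6561) is a root, so the roots are irrational. The cubic discriminant is Δ = 2140206629 > 0, so there are three distinct real roots. p(3) = -618 and p(4) = 1007 have opposite signs, so a root lies in (3, 4); Newton's method refines it to λ ≈ 3.3681. p(32) = 223 and p(33) = -588 have opposite signs, so a root lies in (32, 33); Newton's method refines it to λ ≈ 32.2747. p(60) = -561 and p(61) = 1064 have opposite signs, so a root lies in (60, 61); Newton's method refines it to λ ≈ 60.3573. Check (Vieta): the three roots sum to 96, matching tr M = 96.
So the eigenvalues of A^T A are ≈ 3.3681, 32.2747, 60.3573 (all ≥ 0, as they must be for A^T A). The largest is λ_max ≈ 60.3573, hence ||A||_2 = sqrt(λ_max) ≈ 7.769.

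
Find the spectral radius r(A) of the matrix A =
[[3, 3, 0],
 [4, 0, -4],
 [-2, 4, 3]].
r(A) ≈ 4.85

The eigenvalues of A are the roots of its characteristic polynomial. With M = A (coefficients from the trace, the sum of principal 2x2 minors, and det A):
  p(λ) = det(λ I - M) = λ^3 - 6λ^2 + 13λ - 36.
No integer candidate from the rational root theorem (±divisors of 36) is a root, so the roots are irrational. The cubic discriminant is Δ = -18256 < 0, so there is one real root and a complex-conjugate pair. p(4) = -16 and p(5) = 4 have opposite signs, so a root lies in (4, 5); Newton's method refines it to λ ≈ 4.85. Dividing out (λ - (4.85)) leaves approximately λ^2 - 1.15λ + 7.4226. For λ^2 - 1.15λ + 7.4226 the discriminant is -28.3681. It is negative, so the remaining roots are the complex-conjugate pair λ ≈ 0.575 ± 2.6631i. Their product equals the constant term, so |λ|^2 ≈ 7.4226 and |λ| ≈ 2.7244.
Thus the eigenvalues (to 4 decimals) are 4.85 (modulus 4.85); 0.575 ± 2.6631i (modulus 2.7244). The spectral radius is the largest modulus: r(A) ≈ 4.85. (Cross-check: r(A) ≤ ||A||_2 ≈ 7.1632; equality holds whenever A is normal, though it can also hold for some non-normal A.)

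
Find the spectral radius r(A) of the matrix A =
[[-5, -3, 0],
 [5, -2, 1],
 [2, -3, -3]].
r(A) ≈ 5.0538

The eigenvalues of A are the roots of its characteristic polynomial. With M = A (coefficients from the trace, the sum of principal 2x2 minors, and det A):
  p(λ) = det(λ I - M) = λ^3 + 10λ^2 + 49λ + 96.
No integer candidate from the rational root theorem (±divisors of 96) is a root, so the roots are irrational. The cubic discriminant is Δ = -16608 < 0, so there is one real root and a complex-conjugate pair. p(-4) = -4 and p(-3) = 12 have opposite signs, so a root lies in (-4, -3); Newton's method refines it to λ ≈ -3.7587. Dividing out (λ - (-3.7587)) leaves approximately λ^2 + 6.2413λ + 25.5409. For λ^2 + 6.2413λ + 25.5409 the discriminant is -63.2094. It is negative, so the remaining roots are the complex-conjugate pair λ ≈ -3.1207 ± 3.9752i. Their product equals the constant term, so |λ|^2 ≈ 25.5409 and |λ| ≈ 5.0538.
Thus the eigenvalues (to 4 decimals) are -3.7587 (modulus 3.7587); -3.1207 ± 3.9752i (modulus 5.0538). The spectral radius is the largest modulus: r(A) ≈ 5.0538. (Cross-check: r(A) ≤ ||A||_2 ≈ 7.353; equality holds whenever A is normal, though it can also hold for some non-normal A.)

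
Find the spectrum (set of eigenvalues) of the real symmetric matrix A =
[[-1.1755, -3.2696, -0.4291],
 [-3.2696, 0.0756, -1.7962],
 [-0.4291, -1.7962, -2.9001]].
sigma(A) ≈ {-5, -2, 3}

A is real symmetric, so its spectrum consists of real eigenvalues. Expanding the characteristic polynomial of the displayed matrix gives
  det(λ I - A) = p(λ) = λ^3 + (4)λ^2 + (-11)λ + (-30).
Solving p(λ) = 0 yields eigenvalues ≈ -5, -2, 3. (A is shown rounded to 4 decimals, so these recover the underlying integer eigenvalues to within that precision.)
Verification: the trace of A = -4 equals the sum of eigenvalues -4, and det(A) ≈ 29.9992 matches the eigenvalue product 30.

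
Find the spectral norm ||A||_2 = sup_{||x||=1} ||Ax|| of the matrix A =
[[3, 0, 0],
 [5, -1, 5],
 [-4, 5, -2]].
||A||_2 ≈ 9.3697 (= sqrt(largest eigenvalue of A^T A))

||A||_2 = sigma_max(A) = sqrt(lambda_max(A^T A)). Form the symmetric matrix M = A^T A =
[[50, -25, 33],
 [-25, 26, -15],
 [33, -15, 29]].
Its characteristic polynomial (trace, sum of principal 2x2 minors, determinant of M give the coefficients) is
  p(λ) = det(λ I - M) = λ^3 - 105λ^2 + 1565λ - 4761.
No integer candidate from the rational root theorem (±divisors of 4761) is a root, so the roots are irrational. The cubic discriminant is Δ = 3095058208 > 0, so there are three distinct real roots. p(4) = -117 and p(5) = 564 have opposite signs, so a root lies in (4, 5); Newton's method refines it to λ ≈ 4.1542. p(13) = 36 and p(14) = -687 have opposite signs, so a root lies in (13, 14); Newton's method refines it to λ ≈ 13.0544. p(87) = -4848 and p(88) = 1311 have opposite signs, so a root lies in (87, 88); Newton's method refines it to λ ≈ 87.7914. Check (Vieta): the three roots sum to 105, matching tr M = 105.
So the eigenvalues of A^T A are ≈ 4.1542, 13.0544, 87.7914 (all ≥ 0, as they must be for A^T A). The largest is λ_max ≈ 87.7914, hence ||A||_2 = sqrt(λ_max) ≈ 9.3697.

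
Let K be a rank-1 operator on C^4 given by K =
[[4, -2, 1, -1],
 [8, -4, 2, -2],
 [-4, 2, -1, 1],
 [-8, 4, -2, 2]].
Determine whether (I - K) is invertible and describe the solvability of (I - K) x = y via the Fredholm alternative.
(I - K) is singular (det(I - K) = 0, i.e. 1 ∈ sigma(K)). (I - K) x = y is solvable iff y ⊥ ker((I - K)^*) = span{(4, -2, 1, -1)}, i.e. iff 4y_1 - 2y_2 + y_3 - y_4 = 0. When solvable, the solutions are x = y + c·(1, 2, -1, -2), c arbitrary (ker(I - K) = span{(1, 2, -1, -2)}, dimension 1).

K has rank 1, so it is an outer product K = u v^T: every row of K is a multiple of one row vector. Reading off the entries, u = (1, 2, -1, -2) and v = (4, -2, 1, -1) (row i of K equals u_i·v^T). A rank-one matrix u v^T satisfies K u = u (v·u) and kills the (3)-dimensional subspace v^⊥, so its characteristic polynomial is lambda^3 (lambda - v·u) with v·u = tr K = 1. Hence the eigenvalues of I - K are 1 (multiplicity 3) and 1 - (1) = 0, so det(I - K) = 0. (Direct check: I - K =
[[-3, 2, -1, 1],
 [-8, 5, -2, 2],
 [4, -2, 2, -1],
 [8, -4, 2, -1]]
has determinant 0.) So 1 is an eigenvalue of K and (I - K) is not invertible. The finite-dimensional Fredholm alternative says: either (I - K) is invertible, or ker(I - K) ≠ {0} and then range(I - K) = ker((I - K)^*)^⊥, with dim ker(I - K) = dim ker((I - K)^*). We are in the second case, so we need both kernels. Kernel of I - K: (I - K) u = u - u (v·u) = u - u = 0, so ker(I - K) = span{u} = span{(1, 2, -1, -2)} (it is exactly 1-dimensional because rank(I - K) = 3). Kernel of the adjoint: K is real, so (I - K)^* = I - K^T = I - v u^T, and (I - v u^T) v = v - v (u·v) = 0; hence ker((I - K)^*) = span{v} = span{(4, -2, 1, -1)}. Therefore (I - K) x = y is solvable iff <y, v> = 0, i.e. iff 4y_1 - 2y_2 + y_3 - y_4 = 0. When this holds, K y = u (v·y) = 0, so (I - K) y = y and x = y is a particular solution; the full solution set is the line x = y + c·u = y + c·(1, 2, -1, -2), c ∈ C.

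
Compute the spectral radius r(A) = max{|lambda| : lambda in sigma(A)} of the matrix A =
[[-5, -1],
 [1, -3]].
r(A) = 4

The eigenvalues of A are the roots of its characteristic polynomial. With M = A (coefficients from the trace and determinant):
  p(λ) = det(λ I - M) = λ^2 + 8λ + 16.
For λ^2 + 8λ + 16 the discriminant is 0. It is a perfect square (0^2), so the roots are rational: λ = (-8 ± 0)/2 = -4, -4.
Thus the eigenvalues (to 4 decimals) are -4 (modulus 4). The spectral radius is the largest modulus: r(A) = 4. (Cross-check: r(A) ≤ ||A||_2 ≈ 5.1231; equality holds whenever A is normal, though it can also hold for some non-normal A.)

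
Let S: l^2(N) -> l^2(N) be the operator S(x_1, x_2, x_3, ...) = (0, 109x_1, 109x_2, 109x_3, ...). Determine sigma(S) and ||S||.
sigma(S) = closed disk {z in C : |z| ≤ 109}; ||S|| = 109

Note S = 109·U where U is the unit right shift (U x)_k = x_{k-1} (with x_0 := 0); so ||S|| = 109||U|| and sigma(S) = 109·sigma(U). ||S x||^2 = sum_{k≥1} |109x_k|^2 = 11881||x||^2, so ||S|| = 109 and sigma(S) ⊂ {|z| ≤ 109}. For any |lambda| < 109, the equation (S - lambda I) x = 0 forces x_1 = 0, then 109x_k = lambda x_{k+1} ⇒ x = 0, so S has no eigenvalues. But (S - lambda I) is not surjective for |lambda| < 109: solving (S - lambda I) x = e_1 would require x_n proportional to (lambda/109)^(-n), which is not in l^2. So every |lambda| < 109 lies in the residual spectrum. The boundary |lambda| = 109 is in the approximate point spectrum (the spectrum is closed). Hence sigma(S) is the closed disk of radius 109.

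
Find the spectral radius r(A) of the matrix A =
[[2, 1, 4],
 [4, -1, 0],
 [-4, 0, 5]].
r(A) ≈ 5.2644

The eigenvalues of A are the roots of its characteristic polynomial. With M = A (coefficients from the trace, the sum of principal 2x2 minors, and det A):
  p(λ) = det(λ I - M) = λ^3 - 6λ^2 + 15λ + 46.
No integer candidate from the rational root theorem (±divisors of 46) is a root, so the roots are irrational. The cubic discriminant is Δ = -97308 < 0, so there is one real root and a complex-conjugate pair. p(-2) = -16 and p(-1) = 24 have opposite signs, so a root lies in (-2, -1); Newton's method refines it to λ ≈ -1.6598. Dividing out (λ - (-1.6598)) leaves approximately λ^2 - 7.6598λ + 27.7139. For λ^2 - 7.6598λ + 27.7139 the discriminant is -52.1828. It is negative, so the remaining roots are the complex-conjugate pair λ ≈ 3.8299 ± 3.6119i. Their product equals the constant term, so |λ|^2 ≈ 27.7139 and |λ| ≈ 5.2644.
Thus the eigenvalues (to 4 decimals) are -1.6598 (modulus 1.6598); 3.8299 ± 3.6119i (modulus 5.2644). The spectral radius is the largest modulus: r(A) ≈ 5.2644. (Cross-check: r(A) ≤ ||A||_2 ≈ 7.1516; equality holds whenever A is normal, though it can also hold for some non-normal A.)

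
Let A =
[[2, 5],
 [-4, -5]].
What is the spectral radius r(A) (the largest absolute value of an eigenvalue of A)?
r(A) = sqrt(10) ≈ 3.1623

The eigenvalues of A are the roots of its characteristic polynomial. With M = A (coefficients from the trace and determinant):
  p(λ) = det(λ I - M) = λ^2 + 3λ + 10.
For λ^2 + 3λ + 10 the discriminant is -31. It is negative, so the roots are the complex-conjugate pair λ = -3/2 ± (sqrt(31)/2) i ≈ -1.5 ± 2.7839i. For a conjugate pair the product of the roots equals the constant term, so |λ|^2 = 10 and |λ| = sqrt(10) ≈ 3.1623.
Thus the eigenvalues (to 4 decimals) are -1.5 ± 2.7839i (modulus 3.1623). The spectral radius is the largest modulus: r(A) = sqrt(10) ≈ 3.1623. (Cross-check: r(A) ≤ ||A||_2 ≈ 8.279; equality holds whenever A is normal, though it can also hold for some non-normal A.)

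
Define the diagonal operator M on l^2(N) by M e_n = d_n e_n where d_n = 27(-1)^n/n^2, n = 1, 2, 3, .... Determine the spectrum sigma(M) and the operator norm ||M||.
sigma(M) = {27(-1)^n/n^2 : n ≥ 1} ∪ {0}; ||M|| = 27

A bounded diagonal operator on l^2 with diagonal entries d_n has spectrum equal to the closure of {d_n : n ≥ 1}: every d_n is an eigenvalue (with eigenvector e_n), so {d_n} ⊂ sigma(M); the spectrum is closed, so its closure is too; and for lambda not in the closure, (M - lambda I) has bounded inverse (the diagonal entries 1/(d_n - lambda) are bounded). For our sequence d_n = 27(-1)^n/n^2, n = 1, 2, 3, ...:
  - {d_n} = {27(-1)^n/n^2 : n ≥ 1}; the only limit point is 0
  - closure = {27(-1)^n/n^2 : n ≥ 1} ∪ {0}
For the norm: a diagonal operator has ||M|| = sup_n |d_n|. Here |d_n| = 27/n^2 is decreasing, so sup_n |d_n| = |d_1| = 27. So ||M|| = 27.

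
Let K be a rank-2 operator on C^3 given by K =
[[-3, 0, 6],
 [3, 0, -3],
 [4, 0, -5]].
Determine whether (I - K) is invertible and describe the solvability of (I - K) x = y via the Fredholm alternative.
(I - K) is singular (det(I - K) = 0, i.e. 1 ∈ sigma(K)). (I - K) x = y is solvable iff y ⊥ ker((I - K)^*) = span{(1, 0, 1)}, i.e. iff y_1 + y_3 = 0. When solvable, x is determined up to adding multiples of (3, 3, 2) (ker(I - K) = span{(3, 3, 2)}, dimension 1).

K has rank 2 and factors as K = U V^T = u1 v1^T + u2 v2^T with u1 = (0, 3, 3), v1 = (1, 0, -1), u2 = (-3, 0, 1), v2 = (1, 0, -2) (multiplying out reproduces the displayed K). The nonzero eigenvalues of U V^T coincide with those of the 2 x 2 matrix G = V^T U = [[v1·u1, v1·u2], [v2·u1, v2·u2]] = [[-3, -4], [-6, -5]], and by the Sylvester determinant identity det(I_3 - U V^T) = det(I_2 - V^T U) = det([[4, 4], [6, 6]]) = (4)(6) - (4)(6) = 0. (Direct check: I - K =
[[4, 0, -6],
 [-3, 1, 3],
 [-4, 0, 6]]
has determinant 0.) So 1 is an eigenvalue of K and (I - K) is not invertible. The finite-dimensional Fredholm alternative says: either (I - K) is invertible, or ker(I - K) ≠ {0} and then range(I - K) = ker((I - K)^*)^⊥, with dim ker(I - K) = dim ker((I - K)^*). We are in the second case, so we compute both kernels via the 2 x 2 reduction. If (I - U V^T) x = 0 then x = U (V^T x) lies in the column space of U; writing x = U b gives U (I_2 - G) b = 0, and since u1, u2 are independent, (I_2 - G) b = 0. With I_2 - G = [[4, 4], [6, 6]] (singular, as its determinant is 0) a null vector is b = (1, -1), so ker(I - K) = span{1·u1 + (-1)·u2} = span{(3, 3, 2)}. For the adjoint, (I - K)^* = I - K^T = I - V U^T, and the same argument gives ker((I - K)^*) = {V a : (I_2 - G)^T a = 0}; (I_2 - G)^T = [[4, 6], [4, 6]] has null vector a = (3, -2), so ker((I - K)^*) = span{3·v1 + (-2)·v2} = span{(1, 0, 1)}. (Both kernels are 1-dimensional, matching rank(I - K) = 2.) Therefore (I - K) x = y is solvable iff <y, (1, 0, 1)> = 0, i.e. iff y_1 + y_3 = 0; when solvable the solution set is the line x_p + c·(3, 3, 2), c ∈ C.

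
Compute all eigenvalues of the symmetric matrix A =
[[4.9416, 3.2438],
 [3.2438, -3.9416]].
sigma(A) ≈ {-5, 6}

A is real symmetric, so its spectrum consists of real eigenvalues. Expanding the characteristic polynomial of the displayed matrix gives
  det(λ I - A) = p(λ) = λ^2 + (-1)λ + (-30).
Solving p(λ) = 0 yields eigenvalues ≈ -5, 6. (A is shown rounded to 4 decimals, so these recover the underlying integer eigenvalues to within that precision.)
Verification: the trace of A = 1 equals the sum of eigenvalues 1, and det(A) ≈ -30.0000 matches the eigenvalue product -30.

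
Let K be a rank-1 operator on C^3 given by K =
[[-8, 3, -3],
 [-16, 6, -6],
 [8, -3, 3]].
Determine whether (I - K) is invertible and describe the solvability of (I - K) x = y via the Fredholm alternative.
(I - K) is singular (det(I - K) = 0, i.e. 1 ∈ sigma(K)). (I - K) x = y is solvable iff y ⊥ ker((I - K)^*) = span{(-8, 3, -3)}, i.e. iff -8y_1 + 3y_2 - 3y_3 = 0. When solvable, the solutions are x = y + c·(1, 2, -1), c arbitrary (ker(I - K) = span{(1, 2, -1)}, dimension 1).

K has rank 1, so it is an outer product K = u v^T: every row of K is a multiple of one row vector. Reading off the entries, u = (1, 2, -1) and v = (-8, 3, -3) (row i of K equals u_i·v^T). A rank-one matrix u v^T satisfies K u = u (v·u) and kills the (2)-dimensional subspace v^⊥, so its characteristic polynomial is lambda^2 (lambda - v·u) with v·u = tr K = 1. Hence the eigenvalues of I - K are 1 (multiplicity 2) and 1 - (1) = 0, so det(I - K) = 0. (Direct check: I - K =
[[9, -3, 3],
 [16, -5, 6],
 [-8, 3, -2]]
has determinant 0.) So 1 is an eigenvalue of K and (I - K) is not invertible. The finite-dimensional Fredholm alternative says: either (I - K) is invertible, or ker(I - K) ≠ {0} and then range(I - K) = ker((I - K)^*)^⊥, with dim ker(I - K) = dim ker((I - K)^*). We are in the second case, so we need both kernels. Kernel of I - K: (I - K) u = u - u (v·u) = u - u = 0, so ker(I - K) = span{u} = span{(1, 2, -1)} (it is exactly 1-dimensional because rank(I - K) = 2). Kernel of the adjoint: K is real, so (I - K)^* = I - K^T = I - v u^T, and (I - v u^T) v = v - v (u·v) = 0; hence ker((I - K)^*) = span{v} = span{(-8, 3, -3)}. Therefore (I - K) x = y is solvable iff <y, v> = 0, i.e. iff -8y_1 + 3y_2 - 3y_3 = 0. When this holds, K y = u (v·y) = 0, so (I - K) y = y and x = y is a particular solution; the full solution set is the line x = y + c·u = y + c·(1, 2, -1), c ∈ C.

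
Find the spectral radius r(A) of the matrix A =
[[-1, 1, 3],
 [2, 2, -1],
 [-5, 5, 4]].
r(A) ≈ 3.7587

The eigenvalues of A are the roots of its characteristic polynomial. With M = A (coefficients from the trace, the sum of principal 2x2 minors, and det A):
  p(λ) = det(λ I - M) = λ^3 - 5λ^2 + 20λ - 44.
No integer candidate from the rational root theorem (±divisors of 44) is a root, so the roots are irrational. The cubic discriminant is Δ = -17072 < 0, so there is one real root and a complex-conjugate pair. p(3) = -2 and p(4) = 20 have opposite signs, so a root lies in (3, 4); Newton's method refines it to λ ≈ 3.1145. Dividing out (λ - (3.1145)) leaves approximately λ^2 - 1.8855λ + 14.1276. For λ^2 - 1.8855λ + 14.1276 the discriminant is -52.9551. It is negative, so the remaining roots are the complex-conjugate pair λ ≈ 0.9428 ± 3.6385i. Their product equals the constant term, so |λ|^2 ≈ 14.1276 and |λ| ≈ 3.7587.
Thus the eigenvalues (to 4 decimals) are 3.1145 (modulus 3.1145); 0.9428 ± 3.6385i (modulus 3.7587). The spectral radius is the largest modulus: r(A) ≈ 3.7587. (Cross-check: r(A) ≤ ||A||_2 ≈ 8.6062; equality holds whenever A is normal, though it can also hold for some non-normal A.)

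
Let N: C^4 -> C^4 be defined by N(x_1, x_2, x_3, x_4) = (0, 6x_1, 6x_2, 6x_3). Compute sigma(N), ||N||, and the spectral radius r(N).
sigma(N) = {0}; ||N|| = 6; r(N) = 0. (N is nilpotent with N^4 = 0.)

On C^4, N is a strictly lower-triangular matrix with 6 on the subdiagonal and zeros elsewhere, so its characteristic polynomial is lambda^4 and every eigenvalue is 0: sigma(N) = {0}. For the operator norm, N e_i = 6e_{i+1} for i = 1, ..., 3 and N e_4 = 0, so the singular values of N are 6 (with multiplicity 3) and 0; hence ||N|| = 6. The spectral radius r(N) = max|lambda| = 0. Note ||N|| > r(N) — characteristic of non-normal nilpotent operators. Indeed N^4 = 0.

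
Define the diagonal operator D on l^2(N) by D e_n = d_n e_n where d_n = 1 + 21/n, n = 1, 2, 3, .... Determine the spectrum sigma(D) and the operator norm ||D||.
sigma(D) = {1 + 21/n : n ≥ 1} ∪ {1}; ||D|| = 22

A bounded diagonal operator on l^2 with diagonal entries d_n has spectrum equal to the closure of {d_n : n ≥ 1}: every d_n is an eigenvalue (with eigenvector e_n), so {d_n} ⊂ sigma(D); the spectrum is closed, so its closure is too; and for lambda not in the closure, (D - lambda I) has bounded inverse (the diagonal entries 1/(d_n - lambda) are bounded). For our sequence d_n = 1 + 21/n, n = 1, 2, 3, ...:
  - {d_n} = {1 + 21/n : n ≥ 1}; the only limit point is 1
  - closure = {1 + 21/n : n ≥ 1} ∪ {1}
For the norm: a diagonal operator has ||D|| = sup_n |d_n|. Here d_n = 1 + 21/n is positive and decreasing, so sup_n |d_n| = d_1 = 1 + 21 = 22. So ||D|| = 22.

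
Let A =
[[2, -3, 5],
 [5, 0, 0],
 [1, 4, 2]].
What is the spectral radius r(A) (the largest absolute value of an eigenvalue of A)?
r(A) ≈ 5.6224

The eigenvalues of A are the roots of its characteristic polynomial. With M = A (coefficients from the trace, the sum of principal 2x2 minors, and det A):
  p(λ) = det(λ I - M) = λ^3 - 4λ^2 + 14λ - 130.
No integer candidate from the rational root theorem (±divisors of 130) is a root, so the roots are irrational. The cubic discriminant is Δ = -366380 < 0, so there is one real root and a complex-conjugate pair. p(5) = -35 and p(6) = 26 have opposite signs, so a root lies in (5, 6); Newton's method refines it to λ ≈ 5.6224. Dividing out (λ - (5.6224)) leaves approximately λ^2 + 1.6224λ + 23.1218. For λ^2 + 1.6224λ + 23.1218 the discriminant is -89.855. It is negative, so the remaining roots are the complex-conjugate pair λ ≈ -0.8112 ± 4.7396i. Their product equals the constant term, so |λ|^2 ≈ 23.1218 and |λ| ≈ 4.8085.
Thus the eigenvalues (to 4 decimals) are 5.6224 (modulus 5.6224); -0.8112 ± 4.7396i (modulus 4.8085). The spectral radius is the largest modulus: r(A) ≈ 5.6224. (Cross-check: r(A) ≤ ||A||_2 ≈ 6.6096; equality holds whenever A is normal, though it can also hold for some non-normal A.)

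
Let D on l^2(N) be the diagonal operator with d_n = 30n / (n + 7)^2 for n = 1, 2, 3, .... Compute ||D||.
||D|| = 15/14 (attained at n = 7)

For D diagonal, ||D|| = sup_n |d_n|. Treat f(x) = 30x / (x + 7)^2 for real x > 0. By the quotient rule, f'(x) = 30(7 - x)/(x + 7)^3, which is positive for x < 7 and negative for x > 7. So f has a unique maximum at x = 7, and since 7 is a positive integer, the supremum over n ≥ 1 is attained at n = 7: d_7 = 30·7/(7 + 7)^2 = 30·7/196 = 15/14. Hence ||D|| = 15/14.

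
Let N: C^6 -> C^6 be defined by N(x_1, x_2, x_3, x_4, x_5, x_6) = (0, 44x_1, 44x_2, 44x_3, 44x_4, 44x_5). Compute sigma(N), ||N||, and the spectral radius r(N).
sigma(N) = {0}; ||N|| = 44; r(N) = 0. (N is nilpotent with N^6 = 0.)

On C^6, N is a strictly lower-triangular matrix with 44 on the subdiagonal and zeros elsewhere, so its characteristic polynomial is lambda^6 and every eigenvalue is 0: sigma(N) = {0}. For the operator norm, N e_i = 44e_{i+1} for i = 1, ..., 5 and N e_6 = 0, so the singular values of N are 44 (with multiplicity 5) and 0; hence ||N|| = 44. The spectral radius r(N) = max|lambda| = 0. Note ||N|| > r(N) — characteristic of non-normal nilpotent operators. Indeed N^6 = 0.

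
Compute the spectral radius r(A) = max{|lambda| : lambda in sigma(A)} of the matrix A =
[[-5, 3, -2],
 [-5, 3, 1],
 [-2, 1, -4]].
r(A) ≈ 5.5573

The eigenvalues of A are the roots of its characteristic polynomial. With M = A (coefficients from the trace, the sum of principal 2x2 minors, and det A):
  p(λ) = det(λ I - M) = λ^3 + 6λ^2 + 3λ + 3.
No integer candidate from the rational root theorem (±divisors of 3) is a root, so the roots are irrational. The cubic discriminant is Δ = -1647 < 0, so there is one real root and a complex-conjugate pair. p(-6) = -15 and p(-5) = 13 have opposite signs, so a root lies in (-6, -5); Newton's method refines it to λ ≈ -5.5573. Dividing out (λ - (-5.5573)) leaves approximately λ^2 + 0.4427λ + 0.5398. For λ^2 + 0.4427λ + 0.5398 the discriminant is -1.9633. It is negative, so the remaining roots are the complex-conjugate pair λ ≈ -0.2213 ± 0.7006i. Their product equals the constant term, so |λ|^2 ≈ 0.5398 and |λ| ≈ 0.7347.
Thus the eigenvalues (to 4 decimals) are -5.5573 (modulus 5.5573); -0.2213 ± 0.7006i (modulus 0.7347). The spectral radius is the largest modulus: r(A) ≈ 5.5573. (Cross-check: r(A) ≤ ||A||_2 ≈ 8.7675; equality holds whenever A is normal, though it can also hold for some non-normal A.)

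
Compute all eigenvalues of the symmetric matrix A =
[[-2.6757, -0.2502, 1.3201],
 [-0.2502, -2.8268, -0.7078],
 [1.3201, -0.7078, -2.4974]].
sigma(A) ≈ {-4, -3, -1}

A is real symmetric, so its spectrum consists of real eigenvalues. Expanding the characteristic polynomial of the displayed matrix gives
  det(λ I - A) = p(λ) = λ^3 + (8)λ^2 + (19)λ + (11.999).
Solving p(λ) = 0 yields eigenvalues ≈ -4, -3, -1. (A is shown rounded to 4 decimals, so these recover the underlying integer eigenvalues to within that precision.)
Verification: the trace of A = -8 equals the sum of eigenvalues -8, and det(A) ≈ -11.9990 matches the eigenvalue product -12.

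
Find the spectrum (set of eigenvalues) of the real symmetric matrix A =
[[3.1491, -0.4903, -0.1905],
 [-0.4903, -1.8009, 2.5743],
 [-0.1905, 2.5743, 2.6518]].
sigma(A) ≈ {-3, 3, 4}

A is real symmetric, so its spectrum consists of real eigenvalues. Expanding the characteristic polynomial of the displayed matrix gives
  det(λ I - A) = p(λ) = λ^3 + (-4)λ^2 + (-9)λ + (36).
Solving p(λ) = 0 yields eigenvalues ≈ -3, 3, 4. (A is shown rounded to 4 decimals, so these recover the underlying integer eigenvalues to within that precision.)
Verification: the trace of A = 4 equals the sum of eigenvalues 4, and det(A) ≈ -35.9993 matches the eigenvalue product -36.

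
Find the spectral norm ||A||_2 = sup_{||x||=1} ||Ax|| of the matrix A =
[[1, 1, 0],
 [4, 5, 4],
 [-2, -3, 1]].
||A||_2 ≈ 8.1129 (= sqrt(largest eigenvalue of A^T A))

||A||_2 = sigma_max(A) = sqrt(lambda_max(A^T A)). Form the symmetric matrix M = A^T A =
[[21, 27, 14],
 [27, 35, 17],
 [14, 17, 17]].
Its characteristic polynomial (trace, sum of principal 2x2 minors, determinant of M give the coefficients) is
  p(λ) = det(λ I - M) = λ^3 - 73λ^2 + 473λ - 25.
No integer candidate from the rational root theorem (±divisors of 25) is a root, so the roots are irrational. The cubic discriminant is Δ = 745576048 > 0, so there are three distinct real roots. p(0) = -25 and p(1) = 376 have opposite signs, so a root lies in (0, 1); Newton's method refines it to λ ≈ 0.0533. p(7) = 52 and p(8) = -401 have opposite signs, so a root lies in (7, 8); Newton's method refines it to λ ≈ 7.1273. p(65) = -3080 and p(66) = 701 have opposite signs, so a root lies in (65, 66); Newton's method refines it to λ ≈ 65.8194. Check (Vieta): the three roots sum to 73, matching tr M = 73.
So the eigenvalues of A^T A are ≈ 0.0533, 7.1273, 65.8194 (all ≥ 0, as they must be for A^T A). The largest is λ_max ≈ 65.8194, hence ||A||_2 = sqrt(λ_max) ≈ 8.1129.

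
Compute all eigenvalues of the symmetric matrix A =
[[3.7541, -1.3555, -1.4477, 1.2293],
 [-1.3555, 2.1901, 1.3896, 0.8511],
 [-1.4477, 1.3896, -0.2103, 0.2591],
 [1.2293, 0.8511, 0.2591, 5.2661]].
sigma(A) ≈ {-1, 1, 5, 6}

A is real symmetric, so its spectrum consists of real eigenvalues. Expanding the characteristic polynomial of the displayed matrix gives
  det(λ I - A) = p(λ) = λ^4 + (-11)λ^3 + (29)λ^2 + (11)λ + (-30).
Solving p(λ) = 0 yields eigenvalues ≈ -1, 1, 5, 6. (A is shown rounded to 4 decimals, so these recover the underlying integer eigenvalues to within that precision.)
Verification: the trace of A = 11 equals the sum of eigenvalues 11, and det(A) ≈ -29.9998 matches the eigenvalue product -30.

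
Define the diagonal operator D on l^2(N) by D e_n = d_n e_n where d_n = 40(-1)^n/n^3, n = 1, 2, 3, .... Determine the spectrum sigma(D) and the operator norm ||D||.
sigma(D) = {40(-1)^n/n^3 : n ≥ 1} ∪ {0}; ||D|| = 40

A bounded diagonal operator on l^2 with diagonal entries d_n has spectrum equal to the closure of {d_n : n ≥ 1}: every d_n is an eigenvalue (with eigenvector e_n), so {d_n} ⊂ sigma(D); the spectrum is closed, so its closure is too; and for lambda not in the closure, (D - lambda I) has bounded inverse (the diagonal entries 1/(d_n - lambda) are bounded). For our sequence d_n = 40(-1)^n/n^3, n = 1, 2, 3, ...:
  - {d_n} = {40(-1)^n/n^3 : n ≥ 1}; the only limit point is 0
  - closure = {40(-1)^n/n^3 : n ≥ 1} ∪ {0}
For the norm: a diagonal operator has ||D|| = sup_n |d_n|. Here |d_n| = 40/n^3 is decreasing, so sup_n |d_n| = |d_1| = 40. So ||D|| = 40.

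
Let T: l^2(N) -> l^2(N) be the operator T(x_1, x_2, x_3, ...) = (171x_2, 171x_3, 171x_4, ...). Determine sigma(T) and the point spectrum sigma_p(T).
sigma(T) = closed disk {z in C : |z| ≤ 171}; sigma_p(T) = open disk {z in C : |z| < 171}

Note T = 171·V where V is the unit left shift (V x)_k = x_{k+1}; so sigma(T) = 171·sigma(V) and ||T|| = 171||V||. ||T x||^2 = 29241sum_{k≥2} |x_k|^2 ≤ 29241||x||^2, with equality on {x : x_1 = 0}, so ||T|| = 171. For any lambda with |lambda| < 171, set r = lambda/171 (|r| < 1); the vector x = (1, r, r^2, ...) is in l^2 and satisfies T x = 171(r, r^2, ...) = lambda x, so lambda is an eigenvalue. On the boundary |lambda| = 171 the geometric series diverges, so no l^2 eigenvector exists, but these lambda lie in the approximate point spectrum. Hence sigma(T) is the closed disk of radius 171 and sigma_p(T) is the open disk.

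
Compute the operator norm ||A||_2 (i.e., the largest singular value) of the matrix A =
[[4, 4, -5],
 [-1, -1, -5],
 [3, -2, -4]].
||A||_2 ≈ 9.0382 (= sqrt(largest eigenvalue of A^T A))

||A||_2 = sigma_max(A) = sqrt(lambda_max(A^T A)). Form the symmetric matrix M = A^T A =
[[26, 11, -27],
 [11, 21, -7],
 [-27, -7, 66]].
Its characteristic polynomial (trace, sum of principal 2x2 minors, determinant of M give the coefficients) is
  p(λ) = det(λ I - M) = λ^3 - 113λ^2 + 2749λ - 15625.
No integer candidate from the rational root theorem (±divisors of 15625) is a root, so the roots are irrational. The cubic discriminant is Δ = 3992359648 > 0, so there are three distinct real roots. p(8) = -353 and p(9) = 692 have opposite signs, so a root lies in (8, 9); Newton's method refines it to λ ≈ 8.3196. p(22) = 809 and p(23) = -8 have opposite signs, so a root lies in (22, 23); Newton's method refines it to λ ≈ 22.9907. p(81) = -2908 and p(82) = 1349 have opposite signs, so a root lies in (81, 82); Newton's method refines it to λ ≈ 81.6897. Check (Vieta): the three roots sum to 113, matching tr M = 113.
So the eigenvalues of A^T A are ≈ 8.3196, 22.9907, 81.6897 (all ≥ 0, as they must be for A^T A). The largest is λ_max ≈ 81.6897, hence ||A||_2 = sqrt(λ_max) ≈ 9.0382.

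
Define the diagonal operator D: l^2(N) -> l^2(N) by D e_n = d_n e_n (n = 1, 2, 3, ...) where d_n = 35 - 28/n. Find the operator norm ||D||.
||D|| = 35

For a diagonal operator on l^2 with entries d_n, ||D|| = sup_n |d_n|. Here d_1 = 7, d_2 = 21, ..., and d_n = 35 - 28/n increases monotonically toward 35. All terms lie in [7, 35), so |d_n| = d_n and the supremum is the limit 35, which is not attained by any individual d_n. Hence ||D|| = 35.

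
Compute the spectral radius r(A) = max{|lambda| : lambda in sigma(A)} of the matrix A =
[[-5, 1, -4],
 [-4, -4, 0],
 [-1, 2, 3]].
r(A) ≈ 5.5747

The eigenvalues of A are the roots of its characteristic polynomial. With M = A (coefficients from the trace, the sum of principal 2x2 minors, and det A):
  p(λ) = det(λ I - M) = λ^3 + 6λ^2 - 7λ - 120.
No integer candidate from the rational root theorem (±divisors of 120) is a root, so the roots are irrational. The cubic discriminant is Δ = -191264 < 0, so there is one real root and a complex-conjugate pair. p(3) = -60 and p(4) = 12 have opposite signs, so a root lies in (3, 4); Newton's method refines it to λ ≈ 3.8613. Dividing out (λ - (3.8613)) leaves approximately λ^2 + 9.8613λ + 31.0776. For λ^2 + 9.8613λ + 31.0776 the discriminant is -27.0648. It is negative, so the remaining roots are the complex-conjugate pair λ ≈ -4.9307 ± 2.6012i. Their product equals the constant term, so |λ|^2 ≈ 31.0776 and |λ| ≈ 5.5747.
Thus the eigenvalues (to 4 decimals) are 3.8613 (modulus 3.8613); -4.9307 ± 2.6012i (modulus 5.5747). The spectral radius is the largest modulus: r(A) ≈ 5.5747. (Cross-check: r(A) ≤ ||A||_2 ≈ 7.4005; equality holds whenever A is normal, though it can also hold for some non-normal A.)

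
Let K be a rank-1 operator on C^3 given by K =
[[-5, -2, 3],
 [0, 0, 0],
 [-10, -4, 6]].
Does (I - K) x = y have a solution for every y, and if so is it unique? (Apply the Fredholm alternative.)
(I - K) is singular (det(I - K) = 0, i.e. 1 ∈ sigma(K)). (I - K) x = y is solvable iff y ⊥ ker((I - K)^*) = span{(-5, -2, 3)}, i.e. iff -5y_1 - 2y_2 + 3y_3 = 0. When solvable, the solutions are x = y + c·(1, 0, 2), c arbitrary (ker(I - K) = span{(1, 0, 2)}, dimension 1).

K has rank 1, so it is an outer product K = u v^T: every row of K is a multiple of one row vector. Reading off the entries, u = (1, 0, 2) and v = (-5, -2, 3) (row i of K equals u_i·v^T). A rank-one matrix u v^T satisfies K u = u (v·u) and kills the (2)-dimensional subspace v^⊥, so its characteristic polynomial is lambda^2 (lambda - v·u) with v·u = tr K = 1. Hence the eigenvalues of I - K are 1 (multiplicity 2) and 1 - (1) = 0, so det(I - K) = 0. (Direct check: I - K =
[[6, 2, -3],
 [0, 1, 0],
 [10, 4, -5]]
has determinant 0.) So 1 is an eigenvalue of K and (I - K) is not invertible. The finite-dimensional Fredholm alternative says: either (I - K) is invertible, or ker(I - K) ≠ {0} and then range(I - K) = ker((I - K)^*)^⊥, with dim ker(I - K) = dim ker((I - K)^*). We are in the second case, so we need both kernels. Kernel of I - K: (I - K) u = u - u (v·u) = u - u = 0, so ker(I - K) = span{u} = span{(1, 0, 2)} (it is exactly 1-dimensional because rank(I - K) = 2). Kernel of the adjoint: K is real, so (I - K)^* = I - K^T = I - v u^T, and (I - v u^T) v = v - v (u·v) = 0; hence ker((I - K)^*) = span{v} = span{(-5, -2, 3)}. Therefore (I - K) x = y is solvable iff <y, v> = 0, i.e. iff -5y_1 - 2y_2 + 3y_3 = 0. When this holds, K y = u (v·y) = 0, so (I - K) y = y and x = y is a particular solution; the full solution set is the line x = y + c·u = y + c·(1, 0, 2), c ∈ C.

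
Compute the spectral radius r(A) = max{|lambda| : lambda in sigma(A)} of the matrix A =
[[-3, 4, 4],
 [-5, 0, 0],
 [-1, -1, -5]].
r(A) ≈ 4.8296

The eigenvalues of A are the roots of its characteristic polynomial. With M = A (coefficients from the trace, the sum of principal 2x2 minors, and det A):
  p(λ) = det(λ I - M) = λ^3 + 8λ^2 + 39λ + 80.
No integer candidate from the rational root theorem (±divisors of 80) is a root, so the roots are irrational. The cubic discriminant is Δ = -27292 < 0, so there is one real root and a complex-conjugate pair. p(-4) = -12 and p(-3) = 8 have opposite signs, so a root lies in (-4, -3); Newton's method refines it to λ ≈ -3.4298. Dividing out (λ - (-3.4298)) leaves approximately λ^2 + 4.5702λ + 23.3252. For λ^2 + 4.5702λ + 23.3252 the discriminant is -72.4137. It is negative, so the remaining roots are the complex-conjugate pair λ ≈ -2.2851 ± 4.2548i. Their product equals the constant term, so |λ|^2 ≈ 23.3252 and |λ| ≈ 4.8296.
Thus the eigenvalues (to 4 decimals) are -3.4298 (modulus 3.4298); -2.2851 ± 4.2548i (modulus 4.8296). The spectral radius is the largest modulus: r(A) ≈ 4.8296. (Cross-check: r(A) ≤ ||A||_2 ≈ 7.6774; equality holds whenever A is normal, though it can also hold for some non-normal A.)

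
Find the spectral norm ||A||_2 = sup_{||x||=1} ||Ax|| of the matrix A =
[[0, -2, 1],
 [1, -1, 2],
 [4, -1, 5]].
||A||_2 ≈ 6.9907 (= sqrt(largest eigenvalue of A^T A))

||A||_2 = sigma_max(A) = sqrt(lambda_max(A^T A)). Form the symmetric matrix M = A^T A =
[[17, -5, 22],
 [-5, 6, -9],
 [22, -9, 30]].
Its characteristic polynomial (trace, sum of principal 2x2 minors, determinant of M give the coefficients) is
  p(λ) = det(λ I - M) = λ^3 - 53λ^2 + 202λ - 9.
No integer candidate from the rational root theorem (±divisors of 9) is a root, so the roots are irrational. The cubic discriminant is Δ = 78021417 > 0, so there are three distinct real roots. p(0) = -9 and p(1) = 141 have opposite signs, so a root lies in (0, 1); Newton's method refines it to λ ≈ 0.0451. p(4) = 15 and p(5) = -199 have opposite signs, so a root lies in (4, 5); Newton's method refines it to λ ≈ 4.0845. p(48) = -1833 and p(49) = 285 have opposite signs, so a root lies in (48, 49); Newton's method refines it to λ ≈ 48.8704. Check (Vieta): the three roots sum to 53, matching tr M = 53.
So the eigenvalues of A^T A are ≈ 0.0451, 4.0845, 48.8704 (all ≥ 0, as they must be for A^T A). The largest is λ_max ≈ 48.8704, hence ||A||_2 = sqrt(λ_max) ≈ 6.9907.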